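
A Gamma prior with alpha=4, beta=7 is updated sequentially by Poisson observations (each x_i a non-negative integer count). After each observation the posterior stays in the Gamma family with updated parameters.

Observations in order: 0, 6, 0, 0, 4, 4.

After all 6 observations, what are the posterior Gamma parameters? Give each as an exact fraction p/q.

obs 1: x=0 → posterior Gamma(4, 8)
obs 2: x=6 → posterior Gamma(10, 9)
obs 3: x=0 → posterior Gamma(10, 10)
obs 4: x=0 → posterior Gamma(10, 11)
obs 5: x=4 → posterior Gamma(14, 12)
obs 6: x=4 → posterior Gamma(18, 13)

alpha=18, beta=13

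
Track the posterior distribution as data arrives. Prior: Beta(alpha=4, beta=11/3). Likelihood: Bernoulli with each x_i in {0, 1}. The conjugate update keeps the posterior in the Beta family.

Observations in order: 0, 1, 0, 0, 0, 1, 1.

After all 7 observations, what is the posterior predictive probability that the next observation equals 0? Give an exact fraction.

obs 1: x=0 → posterior Beta(4, 14/3)
obs 2: x=1 → posterior Beta(5, 14/3)
obs 3: x=0 → posterior Beta(5, 17/3)
obs 4: x=0 → posterior Beta(5, 20/3)
obs 5: x=0 → posterior Beta(5, 23/3)
obs 6: x=1 → posterior Beta(6, 23/3)
obs 7: x=1 → posterior Beta(7, 23/3)

23/44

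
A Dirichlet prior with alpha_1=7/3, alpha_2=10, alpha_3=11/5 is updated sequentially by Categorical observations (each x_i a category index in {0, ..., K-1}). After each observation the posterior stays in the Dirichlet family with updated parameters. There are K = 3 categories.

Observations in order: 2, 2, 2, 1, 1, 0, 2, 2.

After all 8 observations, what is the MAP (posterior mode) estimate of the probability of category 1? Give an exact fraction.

165/293

obs 1: x=2 → posterior Dirichlet(7/3, 10, 16/5)
obs 2: x=2 → posterior Dirichlet(7/3, 10, 21/5)
obs 3: x=2 → posterior Dirichlet(7/3, 10, 26/5)
obs 4: x=1 → posterior Dirichlet(7/3, 11, 26/5)
obs 5: x=1 → posterior Dirichlet(7/3, 12, 26/5)
obs 6: x=0 → posterior Dirichlet(10/3, 12, 26/5)
obs 7: x=2 → posterior Dirichlet(10/3, 12, 31/5)
obs 8: x=2 → posterior Dirichlet(10/3, 12, 36/5)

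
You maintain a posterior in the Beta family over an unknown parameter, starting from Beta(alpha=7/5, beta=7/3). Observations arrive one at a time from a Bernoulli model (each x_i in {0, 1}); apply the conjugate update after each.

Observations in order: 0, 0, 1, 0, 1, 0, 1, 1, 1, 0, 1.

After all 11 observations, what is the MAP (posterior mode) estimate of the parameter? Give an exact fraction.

obs 1: x=0 → posterior Beta(7/5, 10/3)
obs 2: x=0 → posterior Beta(7/5, 13/3)
obs 3: x=1 → posterior Beta(12/5, 13/3)
obs 4: x=0 → posterior Beta(12/5, 16/3)
obs 5: x=1 → posterior Beta(17/5, 16/3)
obs 6: x=0 → posterior Beta(17/5, 19/3)
obs 7: x=1 → posterior Beta(22/5, 19/3)
obs 8: x=1 → posterior Beta(27/5, 19/3)
obs 9: x=1 → posterior Beta(32/5, 19/3)
obs 10: x=0 → posterior Beta(32/5, 22/3)
obs 11: x=1 → posterior Beta(37/5, 22/3)

96/191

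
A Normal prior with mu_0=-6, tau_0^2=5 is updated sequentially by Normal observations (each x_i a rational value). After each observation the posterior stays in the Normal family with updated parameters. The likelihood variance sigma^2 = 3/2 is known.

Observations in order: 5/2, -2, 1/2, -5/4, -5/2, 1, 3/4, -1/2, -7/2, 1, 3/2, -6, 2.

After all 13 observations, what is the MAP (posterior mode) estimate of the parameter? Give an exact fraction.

obs 1: x=5/2 → posterior Normal(7/13, 15/13)
obs 2: x=-2 → posterior Normal(-13/23, 15/23)
obs 3: x=1/2 → posterior Normal(-8/33, 5/11)
obs 4: x=-5/4 → posterior Normal(-41/86, 15/43)
obs 5: x=-5/2 → posterior Normal(-91/106, 15/53)
obs 6: x=1 → posterior Normal(-71/126, 5/21)
obs 7: x=3/4 → posterior Normal(-28/73, 15/73)
obs 8: x=-1/2 → posterior Normal(-33/83, 15/83)
obs 9: x=-7/2 → posterior Normal(-68/93, 5/31)
obs 10: x=1 → posterior Normal(-58/103, 15/103)
obs 11: x=3/2 → posterior Normal(-43/113, 15/113)
obs 12: x=-6 → posterior Normal(-103/123, 5/41)
obs 13: x=2 → posterior Normal(-83/133, 15/133)

-83/133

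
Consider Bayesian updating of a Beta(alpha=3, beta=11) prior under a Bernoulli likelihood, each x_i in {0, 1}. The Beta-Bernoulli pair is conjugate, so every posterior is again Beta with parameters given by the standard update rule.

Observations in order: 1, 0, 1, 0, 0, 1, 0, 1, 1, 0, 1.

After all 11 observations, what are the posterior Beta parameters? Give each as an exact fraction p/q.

alpha=9, beta=16

obs 1: x=1 → posterior Beta(4, 11)
obs 2: x=0 → posterior Beta(4, 12)
obs 3: x=1 → posterior Beta(5, 12)
obs 4: x=0 → posterior Beta(5, 13)
obs 5: x=0 → posterior Beta(5, 14)
obs 6: x=1 → posterior Beta(6, 14)
obs 7: x=0 → posterior Beta(6, 15)
obs 8: x=1 → posterior Beta(7, 15)
obs 9: x=1 → posterior Beta(8, 15)
obs 10: x=0 → posterior Beta(8, 16)
obs 11: x=1 → posterior Beta(9, 16)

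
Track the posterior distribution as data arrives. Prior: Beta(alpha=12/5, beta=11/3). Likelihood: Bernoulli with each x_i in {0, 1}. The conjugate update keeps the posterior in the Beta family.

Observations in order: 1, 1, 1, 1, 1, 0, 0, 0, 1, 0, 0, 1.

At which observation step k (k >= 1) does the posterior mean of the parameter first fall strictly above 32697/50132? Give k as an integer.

k = 5

obs 1: x=1 → posterior Beta(17/5, 11/3)
obs 2: x=1 → posterior Beta(22/5, 11/3)
obs 3: x=1 → posterior Beta(27/5, 11/3)
obs 4: x=1 → posterior Beta(32/5, 11/3)
obs 5: x=1 → posterior Beta(37/5, 11/3)
obs 6: x=0 → posterior Beta(37/5, 14/3)
obs 7: x=0 → posterior Beta(37/5, 17/3)
obs 8: x=0 → posterior Beta(37/5, 20/3)
obs 9: x=1 → posterior Beta(42/5, 20/3)
obs 10: x=0 → posterior Beta(42/5, 23/3)
obs 11: x=0 → posterior Beta(42/5, 26/3)
obs 12: x=1 → posterior Beta(47/5, 26/3)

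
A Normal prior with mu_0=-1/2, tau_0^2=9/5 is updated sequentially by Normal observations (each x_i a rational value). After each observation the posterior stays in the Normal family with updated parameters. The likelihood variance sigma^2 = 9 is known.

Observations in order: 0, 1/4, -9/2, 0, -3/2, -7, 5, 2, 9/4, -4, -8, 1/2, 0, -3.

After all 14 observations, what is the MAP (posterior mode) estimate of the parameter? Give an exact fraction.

-41/38

obs 1: x=0 → posterior Normal(-5/12, 3/2)
obs 2: x=1/4 → posterior Normal(-9/28, 9/7)
obs 3: x=-9/2 → posterior Normal(-27/32, 9/8)
obs 4: x=0 → posterior Normal(-3/4, 1)
obs 5: x=-3/2 → posterior Normal(-33/40, 9/10)
obs 6: x=-7 → posterior Normal(-61/44, 9/11)
obs 7: x=5 → posterior Normal(-41/48, 3/4)
obs 8: x=2 → posterior Normal(-33/52, 9/13)
obs 9: x=9/4 → posterior Normal(-3/7, 9/14)
obs 10: x=-4 → posterior Normal(-2/3, 3/5)
obs 11: x=-8 → posterior Normal(-9/8, 9/16)
obs 12: x=1/2 → posterior Normal(-35/34, 9/17)
obs 13: x=0 → posterior Normal(-35/36, 1/2)
obs 14: x=-3 → posterior Normal(-41/38, 9/19)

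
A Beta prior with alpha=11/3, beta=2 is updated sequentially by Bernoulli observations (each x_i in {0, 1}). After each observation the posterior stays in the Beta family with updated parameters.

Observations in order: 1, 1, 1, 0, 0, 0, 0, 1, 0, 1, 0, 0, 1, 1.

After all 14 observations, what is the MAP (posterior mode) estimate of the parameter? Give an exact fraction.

29/53

obs 1: x=1 → posterior Beta(14/3, 2)
obs 2: x=1 → posterior Beta(17/3, 2)
obs 3: x=1 → posterior Beta(20/3, 2)
obs 4: x=0 → posterior Beta(20/3, 3)
obs 5: x=0 → posterior Beta(20/3, 4)
obs 6: x=0 → posterior Beta(20/3, 5)
obs 7: x=0 → posterior Beta(20/3, 6)
obs 8: x=1 → posterior Beta(23/3, 6)
obs 9: x=0 → posterior Beta(23/3, 7)
obs 10: x=1 → posterior Beta(26/3, 7)
obs 11: x=0 → posterior Beta(26/3, 8)
obs 12: x=0 → posterior Beta(26/3, 9)
obs 13: x=1 → posterior Beta(29/3, 9)
obs 14: x=1 → posterior Beta(32/3, 9)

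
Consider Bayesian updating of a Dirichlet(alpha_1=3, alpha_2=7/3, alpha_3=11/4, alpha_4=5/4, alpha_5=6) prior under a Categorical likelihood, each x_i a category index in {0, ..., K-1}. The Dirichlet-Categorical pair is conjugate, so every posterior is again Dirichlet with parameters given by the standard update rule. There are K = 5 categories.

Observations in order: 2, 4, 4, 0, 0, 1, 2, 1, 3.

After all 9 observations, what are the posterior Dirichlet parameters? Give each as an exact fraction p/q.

obs 1: x=2 → posterior Dirichlet(3, 7/3, 15/4, 5/4, 6)
obs 2: x=4 → posterior Dirichlet(3, 7/3, 15/4, 5/4, 7)
obs 3: x=4 → posterior Dirichlet(3, 7/3, 15/4, 5/4, 8)
obs 4: x=0 → posterior Dirichlet(4, 7/3, 15/4, 5/4, 8)
obs 5: x=0 → posterior Dirichlet(5, 7/3, 15/4, 5/4, 8)
obs 6: x=1 → posterior Dirichlet(5, 10/3, 15/4, 5/4, 8)
obs 7: x=2 → posterior Dirichlet(5, 10/3, 19/4, 5/4, 8)
obs 8: x=1 → posterior Dirichlet(5, 13/3, 19/4, 5/4, 8)
obs 9: x=3 → posterior Dirichlet(5, 13/3, 19/4, 9/4, 8)

alpha_1=5, alpha_2=13/3, alpha_3=19/4, alpha_4=9/4, alpha_5=8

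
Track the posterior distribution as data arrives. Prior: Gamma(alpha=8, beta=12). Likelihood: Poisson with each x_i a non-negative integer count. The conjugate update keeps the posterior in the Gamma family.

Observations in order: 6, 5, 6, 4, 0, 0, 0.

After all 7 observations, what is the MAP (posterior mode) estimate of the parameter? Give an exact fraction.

obs 1: x=6 → posterior Gamma(14, 13)
obs 2: x=5 → posterior Gamma(19, 14)
obs 3: x=6 → posterior Gamma(25, 15)
obs 4: x=4 → posterior Gamma(29, 16)
obs 5: x=0 → posterior Gamma(29, 17)
obs 6: x=0 → posterior Gamma(29, 18)
obs 7: x=0 → posterior Gamma(29, 19)

28/19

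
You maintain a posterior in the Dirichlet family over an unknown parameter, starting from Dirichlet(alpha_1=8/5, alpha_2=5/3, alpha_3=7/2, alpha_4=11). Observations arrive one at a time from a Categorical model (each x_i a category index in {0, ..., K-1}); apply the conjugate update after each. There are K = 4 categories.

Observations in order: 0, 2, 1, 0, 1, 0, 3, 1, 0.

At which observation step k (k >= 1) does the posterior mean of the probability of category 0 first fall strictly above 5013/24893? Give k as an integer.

obs 1: x=0 → posterior Dirichlet(13/5, 5/3, 7/2, 11)
obs 2: x=2 → posterior Dirichlet(13/5, 5/3, 9/2, 11)
obs 3: x=1 → posterior Dirichlet(13/5, 8/3, 9/2, 11)
obs 4: x=0 → posterior Dirichlet(18/5, 8/3, 9/2, 11)
obs 5: x=1 → posterior Dirichlet(18/5, 11/3, 9/2, 11)
obs 6: x=0 → posterior Dirichlet(23/5, 11/3, 9/2, 11)
obs 7: x=3 → posterior Dirichlet(23/5, 11/3, 9/2, 12)
obs 8: x=1 → posterior Dirichlet(23/5, 14/3, 9/2, 12)
obs 9: x=0 → posterior Dirichlet(28/5, 14/3, 9/2, 12)

k = 9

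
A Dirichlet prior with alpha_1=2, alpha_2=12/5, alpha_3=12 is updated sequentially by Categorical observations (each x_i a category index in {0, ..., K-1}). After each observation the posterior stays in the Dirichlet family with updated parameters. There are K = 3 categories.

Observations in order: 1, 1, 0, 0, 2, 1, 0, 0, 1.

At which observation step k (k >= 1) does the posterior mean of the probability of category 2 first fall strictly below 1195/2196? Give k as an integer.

k = 8

obs 1: x=1 → posterior Dirichlet(2, 17/5, 12)
obs 2: x=1 → posterior Dirichlet(2, 22/5, 12)
obs 3: x=0 → posterior Dirichlet(3, 22/5, 12)
obs 4: x=0 → posterior Dirichlet(4, 22/5, 12)
obs 5: x=2 → posterior Dirichlet(4, 22/5, 13)
obs 6: x=1 → posterior Dirichlet(4, 27/5, 13)
obs 7: x=0 → posterior Dirichlet(5, 27/5, 13)
obs 8: x=0 → posterior Dirichlet(6, 27/5, 13)
obs 9: x=1 → posterior Dirichlet(6, 32/5, 13)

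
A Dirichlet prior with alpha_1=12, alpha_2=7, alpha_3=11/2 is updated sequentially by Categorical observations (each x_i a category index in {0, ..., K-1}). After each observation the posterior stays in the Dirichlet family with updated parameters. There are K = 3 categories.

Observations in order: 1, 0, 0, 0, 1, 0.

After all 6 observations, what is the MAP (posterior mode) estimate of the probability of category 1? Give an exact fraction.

obs 1: x=1 → posterior Dirichlet(12, 8, 11/2)
obs 2: x=0 → posterior Dirichlet(13, 8, 11/2)
obs 3: x=0 → posterior Dirichlet(14, 8, 11/2)
obs 4: x=0 → posterior Dirichlet(15, 8, 11/2)
obs 5: x=1 → posterior Dirichlet(15, 9, 11/2)
obs 6: x=0 → posterior Dirichlet(16, 9, 11/2)

16/55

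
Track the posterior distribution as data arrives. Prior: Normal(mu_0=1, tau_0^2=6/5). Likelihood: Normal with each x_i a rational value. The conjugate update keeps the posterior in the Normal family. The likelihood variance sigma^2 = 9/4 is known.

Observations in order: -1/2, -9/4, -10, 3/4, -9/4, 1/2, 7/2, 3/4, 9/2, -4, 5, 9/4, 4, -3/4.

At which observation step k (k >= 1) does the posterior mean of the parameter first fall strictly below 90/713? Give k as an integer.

obs 1: x=-1/2 → posterior Normal(11/23, 18/23)
obs 2: x=-9/4 → posterior Normal(-7/31, 18/31)
obs 3: x=-10 → posterior Normal(-29/13, 6/13)
obs 4: x=3/4 → posterior Normal(-81/47, 18/47)
obs 5: x=-9/4 → posterior Normal(-9/5, 18/55)
obs 6: x=1/2 → posterior Normal(-95/63, 2/7)
obs 7: x=7/2 → posterior Normal(-67/71, 18/71)
obs 8: x=3/4 → posterior Normal(-61/79, 18/79)
obs 9: x=9/2 → posterior Normal(-25/87, 6/29)
obs 10: x=-4 → posterior Normal(-3/5, 18/95)
obs 11: x=5 → posterior Normal(-17/103, 18/103)
obs 12: x=9/4 → posterior Normal(1/111, 6/37)
obs 13: x=4 → posterior Normal(33/119, 18/119)
obs 14: x=-3/4 → posterior Normal(27/127, 18/127)

k = 2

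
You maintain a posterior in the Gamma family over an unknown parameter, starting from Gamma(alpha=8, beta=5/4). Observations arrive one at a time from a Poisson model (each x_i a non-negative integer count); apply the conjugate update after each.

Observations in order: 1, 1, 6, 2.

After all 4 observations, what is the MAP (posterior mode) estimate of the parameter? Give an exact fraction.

68/21

obs 1: x=1 → posterior Gamma(9, 9/4)
obs 2: x=1 → posterior Gamma(10, 13/4)
obs 3: x=6 → posterior Gamma(16, 17/4)
obs 4: x=2 → posterior Gamma(18, 21/4)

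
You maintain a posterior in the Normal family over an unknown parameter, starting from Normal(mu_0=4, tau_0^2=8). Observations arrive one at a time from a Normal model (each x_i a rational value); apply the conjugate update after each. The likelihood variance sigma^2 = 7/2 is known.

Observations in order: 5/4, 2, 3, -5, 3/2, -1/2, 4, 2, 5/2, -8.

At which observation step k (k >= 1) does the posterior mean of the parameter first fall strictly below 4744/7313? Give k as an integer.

obs 1: x=5/4 → posterior Normal(48/23, 56/23)
obs 2: x=2 → posterior Normal(80/39, 56/39)
obs 3: x=3 → posterior Normal(128/55, 56/55)
obs 4: x=-5 → posterior Normal(48/71, 56/71)
obs 5: x=3/2 → posterior Normal(24/29, 56/87)
obs 6: x=-1/2 → posterior Normal(64/103, 56/103)
obs 7: x=4 → posterior Normal(128/119, 8/17)
obs 8: x=2 → posterior Normal(32/27, 56/135)
obs 9: x=5/2 → posterior Normal(200/151, 56/151)
obs 10: x=-8 → posterior Normal(72/167, 56/167)

k = 6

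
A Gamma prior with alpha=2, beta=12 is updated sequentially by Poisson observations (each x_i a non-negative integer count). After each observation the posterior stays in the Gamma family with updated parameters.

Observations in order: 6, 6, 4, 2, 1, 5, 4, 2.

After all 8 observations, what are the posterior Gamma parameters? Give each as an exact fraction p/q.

alpha=32, beta=20

obs 1: x=6 → posterior Gamma(8, 13)
obs 2: x=6 → posterior Gamma(14, 14)
obs 3: x=4 → posterior Gamma(18, 15)
obs 4: x=2 → posterior Gamma(20, 16)
obs 5: x=1 → posterior Gamma(21, 17)
obs 6: x=5 → posterior Gamma(26, 18)
obs 7: x=4 → posterior Gamma(30, 19)
obs 8: x=2 → posterior Gamma(32, 20)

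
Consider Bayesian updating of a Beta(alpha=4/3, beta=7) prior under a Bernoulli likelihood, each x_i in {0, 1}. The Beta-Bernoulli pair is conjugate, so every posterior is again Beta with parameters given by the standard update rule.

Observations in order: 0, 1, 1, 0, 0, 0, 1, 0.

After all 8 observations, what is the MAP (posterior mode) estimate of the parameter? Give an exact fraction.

obs 1: x=0 → posterior Beta(4/3, 8)
obs 2: x=1 → posterior Beta(7/3, 8)
obs 3: x=1 → posterior Beta(10/3, 8)
obs 4: x=0 → posterior Beta(10/3, 9)
obs 5: x=0 → posterior Beta(10/3, 10)
obs 6: x=0 → posterior Beta(10/3, 11)
obs 7: x=1 → posterior Beta(13/3, 11)
obs 8: x=0 → posterior Beta(13/3, 12)

10/43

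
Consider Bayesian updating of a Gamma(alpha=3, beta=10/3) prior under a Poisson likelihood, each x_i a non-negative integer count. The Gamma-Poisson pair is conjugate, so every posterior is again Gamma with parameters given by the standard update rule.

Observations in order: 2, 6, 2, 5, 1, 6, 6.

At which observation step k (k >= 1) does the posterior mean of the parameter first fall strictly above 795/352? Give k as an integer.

obs 1: x=2 → posterior Gamma(5, 13/3)
obs 2: x=6 → posterior Gamma(11, 16/3)
obs 3: x=2 → posterior Gamma(13, 19/3)
obs 4: x=5 → posterior Gamma(18, 22/3)
obs 5: x=1 → posterior Gamma(19, 25/3)
obs 6: x=6 → posterior Gamma(25, 28/3)
obs 7: x=6 → posterior Gamma(31, 31/3)

k = 4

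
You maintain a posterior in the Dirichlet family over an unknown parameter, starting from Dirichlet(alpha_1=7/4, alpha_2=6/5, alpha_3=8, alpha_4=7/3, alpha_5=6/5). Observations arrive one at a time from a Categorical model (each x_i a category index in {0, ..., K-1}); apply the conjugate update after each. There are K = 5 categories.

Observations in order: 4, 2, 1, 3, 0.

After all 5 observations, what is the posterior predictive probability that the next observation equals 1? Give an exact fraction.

obs 1: x=4 → posterior Dirichlet(7/4, 6/5, 8, 7/3, 11/5)
obs 2: x=2 → posterior Dirichlet(7/4, 6/5, 9, 7/3, 11/5)
obs 3: x=1 → posterior Dirichlet(7/4, 11/5, 9, 7/3, 11/5)
obs 4: x=3 → posterior Dirichlet(7/4, 11/5, 9, 10/3, 11/5)
obs 5: x=0 → posterior Dirichlet(11/4, 11/5, 9, 10/3, 11/5)

132/1169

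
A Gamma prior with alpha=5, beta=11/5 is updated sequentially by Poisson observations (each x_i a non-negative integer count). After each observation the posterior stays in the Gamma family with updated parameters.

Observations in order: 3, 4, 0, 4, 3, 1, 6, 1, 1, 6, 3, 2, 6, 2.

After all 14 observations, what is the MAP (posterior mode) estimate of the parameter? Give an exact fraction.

230/81

obs 1: x=3 → posterior Gamma(8, 16/5)
obs 2: x=4 → posterior Gamma(12, 21/5)
obs 3: x=0 → posterior Gamma(12, 26/5)
obs 4: x=4 → posterior Gamma(16, 31/5)
obs 5: x=3 → posterior Gamma(19, 36/5)
obs 6: x=1 → posterior Gamma(20, 41/5)
obs 7: x=6 → posterior Gamma(26, 46/5)
obs 8: x=1 → posterior Gamma(27, 51/5)
obs 9: x=1 → posterior Gamma(28, 56/5)
obs 10: x=6 → posterior Gamma(34, 61/5)
obs 11: x=3 → posterior Gamma(37, 66/5)
obs 12: x=2 → posterior Gamma(39, 71/5)
obs 13: x=6 → posterior Gamma(45, 76/5)
obs 14: x=2 → posterior Gamma(47, 81/5)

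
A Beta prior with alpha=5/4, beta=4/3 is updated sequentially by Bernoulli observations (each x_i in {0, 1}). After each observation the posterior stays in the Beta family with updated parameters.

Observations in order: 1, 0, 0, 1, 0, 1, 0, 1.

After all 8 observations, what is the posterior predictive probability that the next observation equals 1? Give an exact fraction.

obs 1: x=1 → posterior Beta(9/4, 4/3)
obs 2: x=0 → posterior Beta(9/4, 7/3)
obs 3: x=0 → posterior Beta(9/4, 10/3)
obs 4: x=1 → posterior Beta(13/4, 10/3)
obs 5: x=0 → posterior Beta(13/4, 13/3)
obs 6: x=1 → posterior Beta(17/4, 13/3)
obs 7: x=0 → posterior Beta(17/4, 16/3)
obs 8: x=1 → posterior Beta(21/4, 16/3)

63/127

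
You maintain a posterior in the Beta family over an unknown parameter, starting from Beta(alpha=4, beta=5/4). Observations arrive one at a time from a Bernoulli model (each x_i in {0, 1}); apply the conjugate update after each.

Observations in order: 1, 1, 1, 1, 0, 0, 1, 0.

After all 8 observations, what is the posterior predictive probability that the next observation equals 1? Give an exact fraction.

obs 1: x=1 → posterior Beta(5, 5/4)
obs 2: x=1 → posterior Beta(6, 5/4)
obs 3: x=1 → posterior Beta(7, 5/4)
obs 4: x=1 → posterior Beta(8, 5/4)
obs 5: x=0 → posterior Beta(8, 9/4)
obs 6: x=0 → posterior Beta(8, 13/4)
obs 7: x=1 → posterior Beta(9, 13/4)
obs 8: x=0 → posterior Beta(9, 17/4)

36/53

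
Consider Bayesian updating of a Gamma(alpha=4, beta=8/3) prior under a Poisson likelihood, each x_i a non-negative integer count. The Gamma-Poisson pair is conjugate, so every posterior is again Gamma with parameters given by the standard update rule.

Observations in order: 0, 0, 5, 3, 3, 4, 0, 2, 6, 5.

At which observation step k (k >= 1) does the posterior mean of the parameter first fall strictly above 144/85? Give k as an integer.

k = 4

obs 1: x=0 → posterior Gamma(4, 11/3)
obs 2: x=0 → posterior Gamma(4, 14/3)
obs 3: x=5 → posterior Gamma(9, 17/3)
obs 4: x=3 → posterior Gamma(12, 20/3)
obs 5: x=3 → posterior Gamma(15, 23/3)
obs 6: x=4 → posterior Gamma(19, 26/3)
obs 7: x=0 → posterior Gamma(19, 29/3)
obs 8: x=2 → posterior Gamma(21, 32/3)
obs 9: x=6 → posterior Gamma(27, 35/3)
obs 10: x=5 → posterior Gamma(32, 38/3)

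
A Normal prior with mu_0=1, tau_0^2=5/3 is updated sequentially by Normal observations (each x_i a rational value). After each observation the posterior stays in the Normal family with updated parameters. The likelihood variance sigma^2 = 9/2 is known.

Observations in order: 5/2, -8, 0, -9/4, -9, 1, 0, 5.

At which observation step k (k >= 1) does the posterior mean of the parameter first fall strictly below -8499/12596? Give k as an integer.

k = 4

obs 1: x=5/2 → posterior Normal(52/37, 45/37)
obs 2: x=-8 → posterior Normal(-28/47, 45/47)
obs 3: x=0 → posterior Normal(-28/57, 15/19)
obs 4: x=-9/4 → posterior Normal(-101/134, 45/67)
obs 5: x=-9 → posterior Normal(-281/154, 45/77)
obs 6: x=1 → posterior Normal(-3/2, 15/29)
obs 7: x=0 → posterior Normal(-261/194, 45/97)
obs 8: x=5 → posterior Normal(-161/214, 45/107)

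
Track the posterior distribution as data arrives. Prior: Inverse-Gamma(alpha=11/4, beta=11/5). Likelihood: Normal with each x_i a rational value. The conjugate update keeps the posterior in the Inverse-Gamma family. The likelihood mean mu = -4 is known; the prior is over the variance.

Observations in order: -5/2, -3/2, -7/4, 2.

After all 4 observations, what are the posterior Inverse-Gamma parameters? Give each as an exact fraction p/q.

obs 1: x=-5/2 → posterior Inverse-Gamma(13/4, 133/40)
obs 2: x=-3/2 → posterior Inverse-Gamma(15/4, 129/20)
obs 3: x=-7/4 → posterior Inverse-Gamma(17/4, 1437/160)
obs 4: x=2 → posterior Inverse-Gamma(19/4, 4317/160)

alpha=19/4, beta=4317/160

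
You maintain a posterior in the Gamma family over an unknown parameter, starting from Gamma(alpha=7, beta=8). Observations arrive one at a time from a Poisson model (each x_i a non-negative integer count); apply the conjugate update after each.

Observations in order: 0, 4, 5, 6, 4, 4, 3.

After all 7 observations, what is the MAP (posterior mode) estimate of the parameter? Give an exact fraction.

obs 1: x=0 → posterior Gamma(7, 9)
obs 2: x=4 → posterior Gamma(11, 10)
obs 3: x=5 → posterior Gamma(16, 11)
obs 4: x=6 → posterior Gamma(22, 12)
obs 5: x=4 → posterior Gamma(26, 13)
obs 6: x=4 → posterior Gamma(30, 14)
obs 7: x=3 → posterior Gamma(33, 15)

32/15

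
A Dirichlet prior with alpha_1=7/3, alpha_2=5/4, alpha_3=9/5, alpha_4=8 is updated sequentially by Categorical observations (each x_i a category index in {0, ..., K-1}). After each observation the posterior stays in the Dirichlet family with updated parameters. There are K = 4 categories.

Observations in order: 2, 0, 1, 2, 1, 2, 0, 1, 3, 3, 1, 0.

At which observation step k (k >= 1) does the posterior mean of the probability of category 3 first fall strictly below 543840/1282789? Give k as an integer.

obs 1: x=2 → posterior Dirichlet(7/3, 5/4, 14/5, 8)
obs 2: x=0 → posterior Dirichlet(10/3, 5/4, 14/5, 8)
obs 3: x=1 → posterior Dirichlet(10/3, 9/4, 14/5, 8)
obs 4: x=2 → posterior Dirichlet(10/3, 9/4, 19/5, 8)
obs 5: x=1 → posterior Dirichlet(10/3, 13/4, 19/5, 8)
obs 6: x=2 → posterior Dirichlet(10/3, 13/4, 24/5, 8)
obs 7: x=0 → posterior Dirichlet(13/3, 13/4, 24/5, 8)
obs 8: x=1 → posterior Dirichlet(13/3, 17/4, 24/5, 8)
obs 9: x=3 → posterior Dirichlet(13/3, 17/4, 24/5, 9)
obs 10: x=3 → posterior Dirichlet(13/3, 17/4, 24/5, 10)
obs 11: x=1 → posterior Dirichlet(13/3, 21/4, 24/5, 10)
obs 12: x=0 → posterior Dirichlet(16/3, 21/4, 24/5, 10)

k = 6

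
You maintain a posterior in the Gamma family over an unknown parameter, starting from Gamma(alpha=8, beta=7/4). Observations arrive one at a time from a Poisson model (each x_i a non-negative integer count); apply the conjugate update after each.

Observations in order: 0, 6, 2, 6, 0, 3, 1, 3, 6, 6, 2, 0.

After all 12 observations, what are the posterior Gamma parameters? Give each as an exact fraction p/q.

alpha=43, beta=55/4

obs 1: x=0 → posterior Gamma(8, 11/4)
obs 2: x=6 → posterior Gamma(14, 15/4)
obs 3: x=2 → posterior Gamma(16, 19/4)
obs 4: x=6 → posterior Gamma(22, 23/4)
obs 5: x=0 → posterior Gamma(22, 27/4)
obs 6: x=3 → posterior Gamma(25, 31/4)
obs 7: x=1 → posterior Gamma(26, 35/4)
obs 8: x=3 → posterior Gamma(29, 39/4)
obs 9: x=6 → posterior Gamma(35, 43/4)
obs 10: x=6 → posterior Gamma(41, 47/4)
obs 11: x=2 → posterior Gamma(43, 51/4)
obs 12: x=0 → posterior Gamma(43, 55/4)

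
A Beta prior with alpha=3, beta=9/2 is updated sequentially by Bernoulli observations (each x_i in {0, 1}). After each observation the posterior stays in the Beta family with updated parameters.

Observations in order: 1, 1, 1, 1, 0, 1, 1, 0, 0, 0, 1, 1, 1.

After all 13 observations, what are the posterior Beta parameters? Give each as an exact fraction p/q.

obs 1: x=1 → posterior Beta(4, 9/2)
obs 2: x=1 → posterior Beta(5, 9/2)
obs 3: x=1 → posterior Beta(6, 9/2)
obs 4: x=1 → posterior Beta(7, 9/2)
obs 5: x=0 → posterior Beta(7, 11/2)
obs 6: x=1 → posterior Beta(8, 11/2)
obs 7: x=1 → posterior Beta(9, 11/2)
obs 8: x=0 → posterior Beta(9, 13/2)
obs 9: x=0 → posterior Beta(9, 15/2)
obs 10: x=0 → posterior Beta(9, 17/2)
obs 11: x=1 → posterior Beta(10, 17/2)
obs 12: x=1 → posterior Beta(11, 17/2)
obs 13: x=1 → posterior Beta(12, 17/2)

alpha=12, beta=17/2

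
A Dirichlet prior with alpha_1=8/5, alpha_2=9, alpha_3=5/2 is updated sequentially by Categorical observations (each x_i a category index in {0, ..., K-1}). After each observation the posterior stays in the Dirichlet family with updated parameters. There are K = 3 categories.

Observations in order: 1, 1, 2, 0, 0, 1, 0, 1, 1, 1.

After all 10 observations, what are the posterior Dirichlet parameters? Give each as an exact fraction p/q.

obs 1: x=1 → posterior Dirichlet(8/5, 10, 5/2)
obs 2: x=1 → posterior Dirichlet(8/5, 11, 5/2)
obs 3: x=2 → posterior Dirichlet(8/5, 11, 7/2)
obs 4: x=0 → posterior Dirichlet(13/5, 11, 7/2)
obs 5: x=0 → posterior Dirichlet(18/5, 11, 7/2)
obs 6: x=1 → posterior Dirichlet(18/5, 12, 7/2)
obs 7: x=0 → posterior Dirichlet(23/5, 12, 7/2)
obs 8: x=1 → posterior Dirichlet(23/5, 13, 7/2)
obs 9: x=1 → posterior Dirichlet(23/5, 14, 7/2)
obs 10: x=1 → posterior Dirichlet(23/5, 15, 7/2)

alpha_1=23/5, alpha_2=15, alpha_3=7/2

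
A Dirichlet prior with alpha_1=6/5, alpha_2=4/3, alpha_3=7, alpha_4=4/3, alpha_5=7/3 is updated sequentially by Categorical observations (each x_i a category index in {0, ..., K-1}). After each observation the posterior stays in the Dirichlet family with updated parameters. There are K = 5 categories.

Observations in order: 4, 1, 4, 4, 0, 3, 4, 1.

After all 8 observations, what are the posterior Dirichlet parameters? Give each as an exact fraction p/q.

obs 1: x=4 → posterior Dirichlet(6/5, 4/3, 7, 4/3, 10/3)
obs 2: x=1 → posterior Dirichlet(6/5, 7/3, 7, 4/3, 10/3)
obs 3: x=4 → posterior Dirichlet(6/5, 7/3, 7, 4/3, 13/3)
obs 4: x=4 → posterior Dirichlet(6/5, 7/3, 7, 4/3, 16/3)
obs 5: x=0 → posterior Dirichlet(11/5, 7/3, 7, 4/3, 16/3)
obs 6: x=3 → posterior Dirichlet(11/5, 7/3, 7, 7/3, 16/3)
obs 7: x=4 → posterior Dirichlet(11/5, 7/3, 7, 7/3, 19/3)
obs 8: x=1 → posterior Dirichlet(11/5, 10/3, 7, 7/3, 19/3)

alpha_1=11/5, alpha_2=10/3, alpha_3=7, alpha_4=7/3, alpha_5=19/3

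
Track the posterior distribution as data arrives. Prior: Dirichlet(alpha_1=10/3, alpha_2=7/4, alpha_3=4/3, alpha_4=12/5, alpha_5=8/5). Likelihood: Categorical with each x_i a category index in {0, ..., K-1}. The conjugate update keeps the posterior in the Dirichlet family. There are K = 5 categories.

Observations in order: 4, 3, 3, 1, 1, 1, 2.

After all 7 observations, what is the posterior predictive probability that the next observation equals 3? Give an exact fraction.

obs 1: x=4 → posterior Dirichlet(10/3, 7/4, 4/3, 12/5, 13/5)
obs 2: x=3 → posterior Dirichlet(10/3, 7/4, 4/3, 17/5, 13/5)
obs 3: x=3 → posterior Dirichlet(10/3, 7/4, 4/3, 22/5, 13/5)
obs 4: x=1 → posterior Dirichlet(10/3, 11/4, 4/3, 22/5, 13/5)
obs 5: x=1 → posterior Dirichlet(10/3, 15/4, 4/3, 22/5, 13/5)
obs 6: x=1 → posterior Dirichlet(10/3, 19/4, 4/3, 22/5, 13/5)
obs 7: x=2 → posterior Dirichlet(10/3, 19/4, 7/3, 22/5, 13/5)

24/95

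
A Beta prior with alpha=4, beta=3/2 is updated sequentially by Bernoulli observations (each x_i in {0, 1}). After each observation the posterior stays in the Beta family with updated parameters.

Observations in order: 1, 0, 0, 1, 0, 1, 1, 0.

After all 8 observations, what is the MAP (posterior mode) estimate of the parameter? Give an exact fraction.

14/23

obs 1: x=1 → posterior Beta(5, 3/2)
obs 2: x=0 → posterior Beta(5, 5/2)
obs 3: x=0 → posterior Beta(5, 7/2)
obs 4: x=1 → posterior Beta(6, 7/2)
obs 5: x=0 → posterior Beta(6, 9/2)
obs 6: x=1 → posterior Beta(7, 9/2)
obs 7: x=1 → posterior Beta(8, 9/2)
obs 8: x=0 → posterior Beta(8, 11/2)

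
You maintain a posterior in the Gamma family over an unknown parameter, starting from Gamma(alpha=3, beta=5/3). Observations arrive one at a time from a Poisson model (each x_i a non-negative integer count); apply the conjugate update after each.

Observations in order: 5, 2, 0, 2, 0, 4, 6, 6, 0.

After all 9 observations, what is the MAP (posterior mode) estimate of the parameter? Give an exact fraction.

obs 1: x=5 → posterior Gamma(8, 8/3)
obs 2: x=2 → posterior Gamma(10, 11/3)
obs 3: x=0 → posterior Gamma(10, 14/3)
obs 4: x=2 → posterior Gamma(12, 17/3)
obs 5: x=0 → posterior Gamma(12, 20/3)
obs 6: x=4 → posterior Gamma(16, 23/3)
obs 7: x=6 → posterior Gamma(22, 26/3)
obs 8: x=6 → posterior Gamma(28, 29/3)
obs 9: x=0 → posterior Gamma(28, 32/3)

81/32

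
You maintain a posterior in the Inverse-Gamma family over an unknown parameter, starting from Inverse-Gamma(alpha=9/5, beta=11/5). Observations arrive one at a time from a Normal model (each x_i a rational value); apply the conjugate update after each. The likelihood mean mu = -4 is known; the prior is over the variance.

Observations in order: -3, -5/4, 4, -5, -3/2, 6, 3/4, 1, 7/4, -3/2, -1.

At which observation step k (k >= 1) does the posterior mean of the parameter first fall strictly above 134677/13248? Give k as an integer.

obs 1: x=-3 → posterior Inverse-Gamma(23/10, 27/10)
obs 2: x=-5/4 → posterior Inverse-Gamma(14/5, 1037/160)
obs 3: x=4 → posterior Inverse-Gamma(33/10, 6157/160)
obs 4: x=-5 → posterior Inverse-Gamma(19/5, 6237/160)
obs 5: x=-3/2 → posterior Inverse-Gamma(43/10, 6737/160)
obs 6: x=6 → posterior Inverse-Gamma(24/5, 14737/160)
obs 7: x=3/4 → posterior Inverse-Gamma(53/10, 8271/80)
obs 8: x=1 → posterior Inverse-Gamma(29/5, 9271/80)
obs 9: x=7/4 → posterior Inverse-Gamma(63/10, 21187/160)
obs 10: x=-3/2 → posterior Inverse-Gamma(34/5, 21687/160)
obs 11: x=-1 → posterior Inverse-Gamma(73/10, 22407/160)

k = 3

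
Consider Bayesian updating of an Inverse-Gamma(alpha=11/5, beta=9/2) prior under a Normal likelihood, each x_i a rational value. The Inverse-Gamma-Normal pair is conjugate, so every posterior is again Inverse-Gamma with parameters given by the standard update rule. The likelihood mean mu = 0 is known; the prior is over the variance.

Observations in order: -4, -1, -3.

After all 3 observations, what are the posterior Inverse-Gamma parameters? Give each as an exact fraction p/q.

alpha=37/10, beta=35/2

obs 1: x=-4 → posterior Inverse-Gamma(27/10, 25/2)
obs 2: x=-1 → posterior Inverse-Gamma(16/5, 13)
obs 3: x=-3 → posterior Inverse-Gamma(37/10, 35/2)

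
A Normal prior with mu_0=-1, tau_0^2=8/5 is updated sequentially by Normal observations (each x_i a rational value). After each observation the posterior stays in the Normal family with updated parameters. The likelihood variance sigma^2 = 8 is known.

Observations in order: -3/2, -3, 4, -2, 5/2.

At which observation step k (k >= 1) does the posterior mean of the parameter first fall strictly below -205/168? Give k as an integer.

k = 2

obs 1: x=-3/2 → posterior Normal(-13/12, 4/3)
obs 2: x=-3 → posterior Normal(-19/14, 8/7)
obs 3: x=4 → posterior Normal(-11/16, 1)
obs 4: x=-2 → posterior Normal(-5/6, 8/9)
obs 5: x=5/2 → posterior Normal(-1/2, 4/5)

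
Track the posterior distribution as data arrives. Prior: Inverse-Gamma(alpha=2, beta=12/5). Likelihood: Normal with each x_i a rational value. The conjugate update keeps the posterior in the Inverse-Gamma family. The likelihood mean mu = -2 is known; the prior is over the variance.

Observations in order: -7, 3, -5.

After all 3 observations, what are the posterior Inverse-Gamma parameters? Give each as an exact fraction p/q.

obs 1: x=-7 → posterior Inverse-Gamma(5/2, 149/10)
obs 2: x=3 → posterior Inverse-Gamma(3, 137/5)
obs 3: x=-5 → posterior Inverse-Gamma(7/2, 319/10)

alpha=7/2, beta=319/10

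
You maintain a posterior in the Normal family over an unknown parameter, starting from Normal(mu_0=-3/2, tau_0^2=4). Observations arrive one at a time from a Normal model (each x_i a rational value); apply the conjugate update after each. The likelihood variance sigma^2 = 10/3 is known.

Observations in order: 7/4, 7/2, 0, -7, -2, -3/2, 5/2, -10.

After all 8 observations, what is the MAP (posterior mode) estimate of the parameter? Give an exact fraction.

-84/53

obs 1: x=7/4 → posterior Normal(3/11, 20/11)
obs 2: x=7/2 → posterior Normal(24/17, 20/17)
obs 3: x=0 → posterior Normal(24/23, 20/23)
obs 4: x=-7 → posterior Normal(-18/29, 20/29)
obs 5: x=-2 → posterior Normal(-6/7, 4/7)
obs 6: x=-3/2 → posterior Normal(-39/41, 20/41)
obs 7: x=5/2 → posterior Normal(-24/47, 20/47)
obs 8: x=-10 → posterior Normal(-84/53, 20/53)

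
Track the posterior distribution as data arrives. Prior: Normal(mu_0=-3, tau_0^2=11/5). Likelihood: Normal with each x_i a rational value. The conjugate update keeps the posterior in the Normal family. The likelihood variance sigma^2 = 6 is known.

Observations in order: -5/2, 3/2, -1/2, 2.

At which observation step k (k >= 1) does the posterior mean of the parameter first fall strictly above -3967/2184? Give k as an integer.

k = 3

obs 1: x=-5/2 → posterior Normal(-235/82, 66/41)
obs 2: x=3/2 → posterior Normal(-101/52, 33/26)
obs 3: x=-1/2 → posterior Normal(-71/42, 22/21)
obs 4: x=2 → posterior Normal(-169/148, 33/37)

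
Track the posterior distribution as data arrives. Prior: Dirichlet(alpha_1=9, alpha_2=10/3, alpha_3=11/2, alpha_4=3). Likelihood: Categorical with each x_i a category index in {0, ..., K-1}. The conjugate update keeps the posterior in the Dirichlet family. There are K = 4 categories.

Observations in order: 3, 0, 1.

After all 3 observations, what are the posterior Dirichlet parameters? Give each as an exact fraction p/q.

alpha_1=10, alpha_2=13/3, alpha_3=11/2, alpha_4=4

obs 1: x=3 → posterior Dirichlet(9, 10/3, 11/2, 4)
obs 2: x=0 → posterior Dirichlet(10, 10/3, 11/2, 4)
obs 3: x=1 → posterior Dirichlet(10, 13/3, 11/2, 4)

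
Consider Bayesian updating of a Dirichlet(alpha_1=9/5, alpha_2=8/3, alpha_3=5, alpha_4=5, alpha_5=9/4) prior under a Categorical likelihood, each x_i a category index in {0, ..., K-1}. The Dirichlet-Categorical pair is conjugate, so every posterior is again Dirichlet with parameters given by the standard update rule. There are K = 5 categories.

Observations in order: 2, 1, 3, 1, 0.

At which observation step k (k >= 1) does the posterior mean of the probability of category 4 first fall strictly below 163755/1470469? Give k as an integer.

obs 1: x=2 → posterior Dirichlet(9/5, 8/3, 6, 5, 9/4)
obs 2: x=1 → posterior Dirichlet(9/5, 11/3, 6, 5, 9/4)
obs 3: x=3 → posterior Dirichlet(9/5, 11/3, 6, 6, 9/4)
obs 4: x=1 → posterior Dirichlet(9/5, 14/3, 6, 6, 9/4)
obs 5: x=0 → posterior Dirichlet(14/5, 14/3, 6, 6, 9/4)

k = 4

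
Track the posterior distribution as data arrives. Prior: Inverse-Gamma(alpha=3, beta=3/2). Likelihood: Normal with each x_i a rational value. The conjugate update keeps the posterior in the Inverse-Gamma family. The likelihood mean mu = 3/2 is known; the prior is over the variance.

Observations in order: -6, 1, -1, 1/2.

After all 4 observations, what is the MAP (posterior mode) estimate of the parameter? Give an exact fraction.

obs 1: x=-6 → posterior Inverse-Gamma(7/2, 237/8)
obs 2: x=1 → posterior Inverse-Gamma(4, 119/4)
obs 3: x=-1 → posterior Inverse-Gamma(9/2, 263/8)
obs 4: x=1/2 → posterior Inverse-Gamma(5, 267/8)

89/16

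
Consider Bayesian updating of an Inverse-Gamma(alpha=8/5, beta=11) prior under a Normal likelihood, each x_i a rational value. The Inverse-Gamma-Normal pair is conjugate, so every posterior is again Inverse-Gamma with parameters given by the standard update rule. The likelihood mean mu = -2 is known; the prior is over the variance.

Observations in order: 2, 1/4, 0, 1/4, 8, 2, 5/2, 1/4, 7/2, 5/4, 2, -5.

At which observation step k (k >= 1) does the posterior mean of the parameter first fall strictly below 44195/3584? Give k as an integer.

k = 3

obs 1: x=2 → posterior Inverse-Gamma(21/10, 19)
obs 2: x=1/4 → posterior Inverse-Gamma(13/5, 689/32)
obs 3: x=0 → posterior Inverse-Gamma(31/10, 753/32)
obs 4: x=1/4 → posterior Inverse-Gamma(18/5, 417/16)
obs 5: x=8 → posterior Inverse-Gamma(41/10, 1217/16)
obs 6: x=2 → posterior Inverse-Gamma(23/5, 1345/16)
obs 7: x=5/2 → posterior Inverse-Gamma(51/10, 1507/16)
obs 8: x=1/4 → posterior Inverse-Gamma(28/5, 3095/32)
obs 9: x=7/2 → posterior Inverse-Gamma(61/10, 3579/32)
obs 10: x=5/4 → posterior Inverse-Gamma(33/5, 937/8)
obs 11: x=2 → posterior Inverse-Gamma(71/10, 1001/8)
obs 12: x=-5 → posterior Inverse-Gamma(38/5, 1037/8)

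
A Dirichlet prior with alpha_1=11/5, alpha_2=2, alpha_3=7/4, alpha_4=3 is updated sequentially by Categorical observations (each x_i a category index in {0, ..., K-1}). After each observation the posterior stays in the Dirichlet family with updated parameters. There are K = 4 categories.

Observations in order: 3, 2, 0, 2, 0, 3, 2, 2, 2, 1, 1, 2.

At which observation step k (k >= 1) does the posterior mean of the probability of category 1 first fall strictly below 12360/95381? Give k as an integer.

obs 1: x=3 → posterior Dirichlet(11/5, 2, 7/4, 4)
obs 2: x=2 → posterior Dirichlet(11/5, 2, 11/4, 4)
obs 3: x=0 → posterior Dirichlet(16/5, 2, 11/4, 4)
obs 4: x=2 → posterior Dirichlet(16/5, 2, 15/4, 4)
obs 5: x=0 → posterior Dirichlet(21/5, 2, 15/4, 4)
obs 6: x=3 → posterior Dirichlet(21/5, 2, 15/4, 5)
obs 7: x=2 → posterior Dirichlet(21/5, 2, 19/4, 5)
obs 8: x=2 → posterior Dirichlet(21/5, 2, 23/4, 5)
obs 9: x=2 → posterior Dirichlet(21/5, 2, 27/4, 5)
obs 10: x=1 → posterior Dirichlet(21/5, 3, 27/4, 5)
obs 11: x=1 → posterior Dirichlet(21/5, 4, 27/4, 5)
obs 12: x=2 → posterior Dirichlet(21/5, 4, 31/4, 5)

k = 7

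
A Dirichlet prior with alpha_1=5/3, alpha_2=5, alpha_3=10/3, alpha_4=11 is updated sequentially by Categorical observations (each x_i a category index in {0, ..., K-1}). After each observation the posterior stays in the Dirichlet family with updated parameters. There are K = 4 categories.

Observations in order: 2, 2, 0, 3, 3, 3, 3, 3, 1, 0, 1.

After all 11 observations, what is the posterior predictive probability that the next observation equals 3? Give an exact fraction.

1/2

obs 1: x=2 → posterior Dirichlet(5/3, 5, 13/3, 11)
obs 2: x=2 → posterior Dirichlet(5/3, 5, 16/3, 11)
obs 3: x=0 → posterior Dirichlet(8/3, 5, 16/3, 11)
obs 4: x=3 → posterior Dirichlet(8/3, 5, 16/3, 12)
obs 5: x=3 → posterior Dirichlet(8/3, 5, 16/3, 13)
obs 6: x=3 → posterior Dirichlet(8/3, 5, 16/3, 14)
obs 7: x=3 → posterior Dirichlet(8/3, 5, 16/3, 15)
obs 8: x=3 → posterior Dirichlet(8/3, 5, 16/3, 16)
obs 9: x=1 → posterior Dirichlet(8/3, 6, 16/3, 16)
obs 10: x=0 → posterior Dirichlet(11/3, 6, 16/3, 16)
obs 11: x=1 → posterior Dirichlet(11/3, 7, 16/3, 16)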